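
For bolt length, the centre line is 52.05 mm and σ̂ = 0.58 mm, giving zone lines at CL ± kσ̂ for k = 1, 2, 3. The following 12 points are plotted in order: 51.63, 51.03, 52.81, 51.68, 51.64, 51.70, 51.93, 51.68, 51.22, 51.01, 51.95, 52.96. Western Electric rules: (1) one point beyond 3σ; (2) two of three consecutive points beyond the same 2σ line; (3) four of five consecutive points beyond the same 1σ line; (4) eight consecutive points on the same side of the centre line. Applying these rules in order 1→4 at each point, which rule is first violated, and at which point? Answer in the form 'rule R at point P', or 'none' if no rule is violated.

rule 4 at point 11

Zone of each point (C = within 1σ̂, B = 1σ̂–2σ̂, A = 2σ̂–3σ̂, * = beyond 3σ̂; sign = side of CL): 1:-C, 2:-B, 3:+B, 4:-C, 5:-C, 6:-C, 7:-C, 8:-C, 9:-B, 10:-B, 11:-C, 12:+B
Rule 4 (eight consecutive points on the same side of the centre line) is satisfied at point 11.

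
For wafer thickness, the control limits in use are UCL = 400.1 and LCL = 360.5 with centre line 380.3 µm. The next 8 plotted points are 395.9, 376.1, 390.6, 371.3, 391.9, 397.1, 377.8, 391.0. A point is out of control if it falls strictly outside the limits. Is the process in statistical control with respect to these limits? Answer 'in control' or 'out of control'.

All 8 points lie within [360.5, 400.1].

in control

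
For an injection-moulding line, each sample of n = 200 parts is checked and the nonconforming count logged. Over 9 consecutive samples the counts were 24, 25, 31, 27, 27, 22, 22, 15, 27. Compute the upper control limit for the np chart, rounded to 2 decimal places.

38.34

p̄ = Σdᵢ / (k·n) = 220 / (9 × 200) = 0.12222
UCL = np̄ + 3·√(np̄(1−p̄)) = 24.4444 + 3 × √(24.4444×0.87778) = 24.4444 + 3 × 4.6321 = 38.3409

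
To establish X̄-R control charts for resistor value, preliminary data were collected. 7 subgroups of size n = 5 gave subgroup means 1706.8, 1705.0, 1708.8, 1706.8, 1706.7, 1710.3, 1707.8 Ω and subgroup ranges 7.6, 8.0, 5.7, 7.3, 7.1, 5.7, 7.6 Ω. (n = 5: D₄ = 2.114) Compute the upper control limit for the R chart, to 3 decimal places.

R̄ = (7.6 + 8.0 + 5.7 + 7.3 + 7.1 + 5.7 + 7.6) / 7 = 49.0000 / 7 = 7.0000
UCL_R = D₄·R̄ = 2.114 × 7.0000 = 14.7980

14.798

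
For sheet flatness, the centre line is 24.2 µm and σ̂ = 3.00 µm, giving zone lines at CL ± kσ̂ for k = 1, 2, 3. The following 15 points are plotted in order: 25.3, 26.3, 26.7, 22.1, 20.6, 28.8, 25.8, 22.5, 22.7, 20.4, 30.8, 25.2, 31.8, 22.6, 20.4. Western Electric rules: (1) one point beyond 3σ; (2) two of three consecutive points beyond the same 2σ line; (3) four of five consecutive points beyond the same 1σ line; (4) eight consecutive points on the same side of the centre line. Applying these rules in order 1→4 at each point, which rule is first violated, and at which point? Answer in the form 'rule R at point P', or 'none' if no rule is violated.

Zone of each point (C = within 1σ̂, B = 1σ̂–2σ̂, A = 2σ̂–3σ̂, * = beyond 3σ̂; sign = side of CL): 1:+C, 2:+C, 3:+C, 4:-C, 5:-B, 6:+B, 7:+C, 8:-C, 9:-C, 10:-B, 11:+A, 12:+C, 13:+A, 14:-C, 15:-B
Rule 2 (two of three consecutive points beyond the same 2σ limit) is satisfied at point 13.

rule 2 at point 13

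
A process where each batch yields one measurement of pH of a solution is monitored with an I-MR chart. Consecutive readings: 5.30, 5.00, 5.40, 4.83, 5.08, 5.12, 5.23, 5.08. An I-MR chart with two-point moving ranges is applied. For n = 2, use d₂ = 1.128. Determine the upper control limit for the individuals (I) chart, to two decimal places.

X̄ = (5.30 + 5.00 + 5.40 + 4.83 + 5.08 + 5.12 + 5.23 + 5.08) / 8 = 5.1300
Moving ranges: 0.30, 0.40, 0.57, 0.25, 0.04, 0.11, 0.15; M̄R̄ = 1.8200 / 7 = 0.2600
UCL = X̄ + 3·M̄R̄/d₂ = 5.1300 + 3 × 0.2600 / 1.128 = 5.8215

5.82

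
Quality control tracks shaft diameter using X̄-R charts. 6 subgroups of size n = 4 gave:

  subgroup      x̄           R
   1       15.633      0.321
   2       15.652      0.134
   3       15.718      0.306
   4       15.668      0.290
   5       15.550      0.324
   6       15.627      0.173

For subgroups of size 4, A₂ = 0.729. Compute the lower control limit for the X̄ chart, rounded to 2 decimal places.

15.45

X̄̄ = (15.633 + 15.652 + 15.718 + 15.668 + 15.550 + 15.627) / 6 = 93.8480 / 6 = 15.6413
R̄ = (0.321 + 0.134 + 0.306 + 0.290 + 0.324 + 0.173) / 6 = 1.5480 / 6 = 0.2580
LCL = X̄̄ − A₂·R̄ = 15.6413 − 0.729 × 0.2580 = 15.4533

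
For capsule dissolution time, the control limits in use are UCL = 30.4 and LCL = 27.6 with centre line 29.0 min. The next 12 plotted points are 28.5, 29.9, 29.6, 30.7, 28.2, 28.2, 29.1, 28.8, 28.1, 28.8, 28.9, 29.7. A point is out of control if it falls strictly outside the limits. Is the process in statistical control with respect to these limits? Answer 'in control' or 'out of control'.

out of control

Compare each point to [27.6, 30.4]: sample 4 = 30.7 > UCL.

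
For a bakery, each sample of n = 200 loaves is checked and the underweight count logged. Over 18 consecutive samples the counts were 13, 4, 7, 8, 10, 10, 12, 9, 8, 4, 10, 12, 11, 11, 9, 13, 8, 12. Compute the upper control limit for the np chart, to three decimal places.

p̄ = Σdᵢ / (k·n) = 171 / (18 × 200) = 0.04750
UCL = np̄ + 3·√(np̄(1−p̄)) = 9.5000 + 3 × √(9.5000×0.95250) = 9.5000 + 3 × 3.0081 = 18.5243

18.524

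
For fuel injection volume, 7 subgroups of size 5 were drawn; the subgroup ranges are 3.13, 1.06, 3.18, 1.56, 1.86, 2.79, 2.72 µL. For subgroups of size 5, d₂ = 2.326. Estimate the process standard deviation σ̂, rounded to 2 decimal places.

1.00

R̄ = (3.13 + 1.06 + 3.18 + 1.56 + 1.86 + 2.79 + 2.72) / 7 = 2.3286
σ̂ = R̄ / d₂ = 2.3286 / 2.326 = 1.0011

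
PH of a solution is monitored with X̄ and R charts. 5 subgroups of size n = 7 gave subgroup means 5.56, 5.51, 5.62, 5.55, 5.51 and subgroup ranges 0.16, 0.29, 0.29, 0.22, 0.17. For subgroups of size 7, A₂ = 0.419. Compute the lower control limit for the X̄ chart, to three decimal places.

X̄̄ = (5.56 + 5.51 + 5.62 + 5.55 + 5.51) / 5 = 27.7500 / 5 = 5.5500
R̄ = (0.16 + 0.29 + 0.29 + 0.22 + 0.17) / 5 = 1.1300 / 5 = 0.2260
LCL = X̄̄ − A₂·R̄ = 5.5500 − 0.419 × 0.2260 = 5.4553

5.455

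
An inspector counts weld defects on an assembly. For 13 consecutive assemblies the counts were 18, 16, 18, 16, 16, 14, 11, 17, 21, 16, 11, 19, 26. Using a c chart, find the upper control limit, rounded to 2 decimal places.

c̄ = (18 + 16 + 18 + 16 + 16 + 14 + 11 + 17 + 21 + 16 + 11 + 19 + 26) / 13 = 219 / 13 = 16.8462
UCL = c̄ + 3√c̄ = 16.8462 + 3 × √16.8462 = 16.8462 + 3 × 4.1044 = 29.1594

29.16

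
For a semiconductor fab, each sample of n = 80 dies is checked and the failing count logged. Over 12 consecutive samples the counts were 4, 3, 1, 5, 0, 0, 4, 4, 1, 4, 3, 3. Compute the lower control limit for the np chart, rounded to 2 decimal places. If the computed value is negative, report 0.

p̄ = Σdᵢ / (k·n) = 32 / (12 × 80) = 0.03333
LCL = np̄ − 3·√(np̄(1−p̄)) = 2.6667 − 3 × 1.6055 = -2.1500 → 0 (negative, so LCL = 0)

0.00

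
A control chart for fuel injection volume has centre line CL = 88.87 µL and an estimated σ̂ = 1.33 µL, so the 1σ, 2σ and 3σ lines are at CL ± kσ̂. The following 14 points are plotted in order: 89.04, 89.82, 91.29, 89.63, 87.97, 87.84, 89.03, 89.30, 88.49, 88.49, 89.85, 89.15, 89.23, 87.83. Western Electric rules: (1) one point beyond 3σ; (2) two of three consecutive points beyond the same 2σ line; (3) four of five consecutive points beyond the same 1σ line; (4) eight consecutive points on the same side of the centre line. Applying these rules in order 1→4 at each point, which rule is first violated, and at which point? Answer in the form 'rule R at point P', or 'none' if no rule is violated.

Zone of each point (C = within 1σ̂, B = 1σ̂–2σ̂, A = 2σ̂–3σ̂, * = beyond 3σ̂; sign = side of CL): 1:+C, 2:+C, 3:+B, 4:+C, 5:-C, 6:-C, 7:+C, 8:+C, 9:-C, 10:-C, 11:+C, 12:+C, 13:+C, 14:-C
No rule fires across all 14 points.

none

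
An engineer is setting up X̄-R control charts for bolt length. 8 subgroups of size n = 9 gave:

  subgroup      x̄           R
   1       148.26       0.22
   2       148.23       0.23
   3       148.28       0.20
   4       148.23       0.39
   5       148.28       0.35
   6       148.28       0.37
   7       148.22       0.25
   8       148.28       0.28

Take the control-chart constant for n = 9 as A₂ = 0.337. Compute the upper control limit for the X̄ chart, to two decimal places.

148.35

X̄̄ = (148.26 + 148.23 + 148.28 + 148.23 + 148.28 + 148.28 + 148.22 + 148.28) / 8 = 1186.0600 / 8 = 148.2575
R̄ = (0.22 + 0.23 + 0.20 + 0.39 + 0.35 + 0.37 + 0.25 + 0.28) / 8 = 2.2900 / 8 = 0.2863
UCL = X̄̄ + A₂·R̄ = 148.2575 + 0.337 × 0.2863 = 148.3540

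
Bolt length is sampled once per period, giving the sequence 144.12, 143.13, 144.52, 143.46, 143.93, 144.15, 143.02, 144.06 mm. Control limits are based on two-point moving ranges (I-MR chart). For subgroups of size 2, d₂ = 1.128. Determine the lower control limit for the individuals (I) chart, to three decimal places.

X̄ = (144.12 + 143.13 + 144.52 + 143.46 + 143.93 + 144.15 + 143.02 + 144.06) / 8 = 143.7988
Moving ranges: 0.99, 1.39, 1.06, 0.47, 0.22, 1.13, 1.04; M̄R̄ = 6.3000 / 7 = 0.9000
LCL = X̄ − 3·M̄R̄/d₂ = 143.7988 − 3 × 0.9000 / 1.128 = 141.4051

141.405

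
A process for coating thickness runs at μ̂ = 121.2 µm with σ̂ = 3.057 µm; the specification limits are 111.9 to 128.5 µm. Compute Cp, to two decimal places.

0.91

Cp = (USL − LSL) / (6σ̂) = (128.5 − 111.9) / (6 × 3.057) = 16.6000 / 18.3420 = 0.9050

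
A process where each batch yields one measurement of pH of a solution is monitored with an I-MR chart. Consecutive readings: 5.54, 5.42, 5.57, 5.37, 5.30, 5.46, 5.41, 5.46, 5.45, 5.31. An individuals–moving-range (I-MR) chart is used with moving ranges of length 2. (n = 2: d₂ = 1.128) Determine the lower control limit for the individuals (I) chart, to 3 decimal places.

5.148

X̄ = (5.54 + 5.42 + 5.57 + 5.37 + 5.30 + 5.46 + 5.41 + 5.46 + 5.45 + 5.31) / 10 = 5.4290
Moving ranges: 0.12, 0.15, 0.20, 0.07, 0.16, 0.05, 0.05, 0.01, 0.14; M̄R̄ = 0.9500 / 9 = 0.1056
LCL = X̄ − 3·M̄R̄/d₂ = 5.4290 − 3 × 0.1056 / 1.128 = 5.1483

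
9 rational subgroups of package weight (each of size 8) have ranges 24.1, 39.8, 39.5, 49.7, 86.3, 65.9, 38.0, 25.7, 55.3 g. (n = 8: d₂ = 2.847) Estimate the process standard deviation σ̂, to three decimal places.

16.559

R̄ = (24.1 + 39.8 + 39.5 + 49.7 + 86.3 + 65.9 + 38.0 + 25.7 + 55.3) / 9 = 47.1444
σ̂ = R̄ / d₂ = 47.1444 / 2.847 = 16.5593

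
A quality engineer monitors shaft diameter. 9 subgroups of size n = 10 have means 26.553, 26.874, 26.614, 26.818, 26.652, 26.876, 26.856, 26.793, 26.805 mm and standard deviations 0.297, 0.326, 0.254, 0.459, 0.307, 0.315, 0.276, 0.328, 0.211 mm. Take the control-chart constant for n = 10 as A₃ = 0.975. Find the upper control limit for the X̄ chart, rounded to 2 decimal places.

27.06

X̄̄ = (26.553 + 26.874 + 26.614 + 26.818 + 26.652 + 26.876 + 26.856 + 26.793 + 26.805) / 9 = 26.7601
s̄ = (0.297 + 0.326 + 0.254 + 0.459 + 0.307 + 0.315 + 0.276 + 0.328 + 0.211) / 9 = 0.3081
UCL = X̄̄ + A₃·s̄ = 26.7601 + 0.975 × 0.3081 = 27.0605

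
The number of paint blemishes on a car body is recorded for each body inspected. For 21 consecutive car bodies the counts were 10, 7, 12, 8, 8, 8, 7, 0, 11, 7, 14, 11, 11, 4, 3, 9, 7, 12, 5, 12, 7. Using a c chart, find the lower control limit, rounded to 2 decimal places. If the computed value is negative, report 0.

c̄ = (10 + 7 + 12 + 8 + 8 + 8 + 7 + 0 + 11 + 7 + 14 + 11 + 11 + 4 + 3 + 9 + 7 + 12 + 5 + 12 + 7) / 21 = 173 / 21 = 8.2381
LCL = c̄ − 3√c̄ = 8.2381 − 3 × 2.8702 = -0.3725 → 0 (cannot be negative)

0.00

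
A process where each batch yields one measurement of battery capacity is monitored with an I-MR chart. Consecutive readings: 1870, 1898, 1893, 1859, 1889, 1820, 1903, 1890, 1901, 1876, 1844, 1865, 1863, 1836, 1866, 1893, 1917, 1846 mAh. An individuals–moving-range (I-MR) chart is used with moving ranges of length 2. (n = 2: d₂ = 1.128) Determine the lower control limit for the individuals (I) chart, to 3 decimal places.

1790.604

X̄ = (1870 + 1898 + 1893 + 1859 + 1889 + 1820 + 1903 + 1890 + 1901 + 1876 + 1844 + 1865 + 1863 + 1836 + 1866 + 1893 + 1917 + 1846) / 18 = 1873.8333
Moving ranges: 28, 5, 34, 30, 69, 83, 13, 11, 25, 32, 21, 2, 27, 30, 27, 24, 71; M̄R̄ = 532.0000 / 17 = 31.2941
LCL = X̄ − 3·M̄R̄/d₂ = 1873.8333 − 3 × 31.2941 / 1.128 = 1790.6043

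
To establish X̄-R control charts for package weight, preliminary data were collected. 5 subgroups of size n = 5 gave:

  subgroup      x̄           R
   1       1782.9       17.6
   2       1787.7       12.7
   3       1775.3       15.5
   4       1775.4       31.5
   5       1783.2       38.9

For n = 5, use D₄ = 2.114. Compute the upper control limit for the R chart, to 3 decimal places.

R̄ = (17.6 + 12.7 + 15.5 + 31.5 + 38.9) / 5 = 116.2000 / 5 = 23.2400
UCL_R = D₄·R̄ = 2.114 × 23.2400 = 49.1294

49.129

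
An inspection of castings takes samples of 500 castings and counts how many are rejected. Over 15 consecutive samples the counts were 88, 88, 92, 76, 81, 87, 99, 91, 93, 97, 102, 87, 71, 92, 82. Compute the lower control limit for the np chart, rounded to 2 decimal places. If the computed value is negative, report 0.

62.81

p̄ = Σdᵢ / (k·n) = 1326 / (15 × 500) = 0.17680
LCL = np̄ − 3·√(np̄(1−p̄)) = 88.4000 − 3 × 8.5306 = 62.8082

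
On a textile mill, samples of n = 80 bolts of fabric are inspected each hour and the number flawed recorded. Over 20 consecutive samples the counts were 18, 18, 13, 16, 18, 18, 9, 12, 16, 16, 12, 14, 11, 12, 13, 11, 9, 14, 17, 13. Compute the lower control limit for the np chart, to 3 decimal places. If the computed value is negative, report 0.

p̄ = Σdᵢ / (k·n) = 280 / (20 × 80) = 0.17500
LCL = np̄ − 3·√(np̄(1−p̄)) = 14.0000 − 3 × 3.3985 = 3.8044

3.804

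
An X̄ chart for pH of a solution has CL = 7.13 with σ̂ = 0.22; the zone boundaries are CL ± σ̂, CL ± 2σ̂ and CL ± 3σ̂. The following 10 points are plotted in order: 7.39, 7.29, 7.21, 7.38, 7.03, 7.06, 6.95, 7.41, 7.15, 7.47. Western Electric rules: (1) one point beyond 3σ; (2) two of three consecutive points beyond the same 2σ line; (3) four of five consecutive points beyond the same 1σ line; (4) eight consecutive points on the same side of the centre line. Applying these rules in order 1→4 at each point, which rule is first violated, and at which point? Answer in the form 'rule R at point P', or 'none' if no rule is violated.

none

Zone of each point (C = within 1σ̂, B = 1σ̂–2σ̂, A = 2σ̂–3σ̂, * = beyond 3σ̂; sign = side of CL): 1:+B, 2:+C, 3:+C, 4:+B, 5:-C, 6:-C, 7:-C, 8:+B, 9:+C, 10:+B
No rule fires across all 10 points.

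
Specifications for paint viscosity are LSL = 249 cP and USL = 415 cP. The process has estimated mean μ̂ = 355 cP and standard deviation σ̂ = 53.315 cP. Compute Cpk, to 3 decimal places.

0.375

Cpu = (USL − μ̂) / (3σ̂) = (415 − 355) / (3 × 53.315) = 0.3751; Cpl = (μ̂ − LSL) / (3σ̂) = (355 − 249) / (3 × 53.315) = 0.6627; Cpk = min(Cpu, Cpl) = 0.3751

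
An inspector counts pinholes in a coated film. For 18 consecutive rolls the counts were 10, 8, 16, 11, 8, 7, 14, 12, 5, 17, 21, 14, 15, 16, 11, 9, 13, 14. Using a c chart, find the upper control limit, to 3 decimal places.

c̄ = (10 + 8 + 16 + 11 + 8 + 7 + 14 + 12 + 5 + 17 + 21 + 14 + 15 + 16 + 11 + 9 + 13 + 14) / 18 = 221 / 18 = 12.2778
UCL = c̄ + 3√c̄ = 12.2778 + 3 × √12.2778 = 12.2778 + 3 × 3.5040 = 22.7897

22.790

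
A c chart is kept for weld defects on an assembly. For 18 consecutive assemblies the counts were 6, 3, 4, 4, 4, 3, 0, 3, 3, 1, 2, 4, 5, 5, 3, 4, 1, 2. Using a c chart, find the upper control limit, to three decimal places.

8.505

c̄ = (6 + 3 + 4 + 4 + 4 + 3 + 0 + 3 + 3 + 1 + 2 + 4 + 5 + 5 + 3 + 4 + 1 + 2) / 18 = 57 / 18 = 3.1667
UCL = c̄ + 3√c̄ = 3.1667 + 3 × √3.1667 = 3.1667 + 3 × 1.7795 = 8.5052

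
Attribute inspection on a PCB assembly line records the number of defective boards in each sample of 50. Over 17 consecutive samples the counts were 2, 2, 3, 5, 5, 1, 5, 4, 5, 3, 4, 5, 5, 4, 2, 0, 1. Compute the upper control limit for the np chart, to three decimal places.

p̄ = Σdᵢ / (k·n) = 56 / (17 × 50) = 0.06588
UCL = np̄ + 3·√(np̄(1−p̄)) = 3.2941 + 3 × √(3.2941×0.93412) = 3.2941 + 3 × 1.7542 = 8.5566

8.557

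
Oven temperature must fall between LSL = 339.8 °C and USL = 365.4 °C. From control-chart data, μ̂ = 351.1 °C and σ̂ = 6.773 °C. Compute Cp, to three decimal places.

Cp = (USL − LSL) / (6σ̂) = (365.4 − 339.8) / (6 × 6.773) = 25.6000 / 40.6380 = 0.6300

0.630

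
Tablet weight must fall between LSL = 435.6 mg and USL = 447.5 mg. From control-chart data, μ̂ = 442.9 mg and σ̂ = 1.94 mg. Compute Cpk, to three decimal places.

0.790

Cpu = (USL − μ̂) / (3σ̂) = (447.5 − 442.9) / (3 × 1.94) = 0.7904; Cpl = (μ̂ − LSL) / (3σ̂) = (442.9 − 435.6) / (3 × 1.94) = 1.2543; Cpk = min(Cpu, Cpl) = 0.7904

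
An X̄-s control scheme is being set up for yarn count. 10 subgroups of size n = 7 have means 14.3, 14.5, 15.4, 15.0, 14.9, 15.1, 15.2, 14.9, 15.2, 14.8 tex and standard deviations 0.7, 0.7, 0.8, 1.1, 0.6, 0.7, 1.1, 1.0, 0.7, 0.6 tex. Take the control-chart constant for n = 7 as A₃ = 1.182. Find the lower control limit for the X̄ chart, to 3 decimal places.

13.984

X̄̄ = (14.3 + 14.5 + 15.4 + 15.0 + 14.9 + 15.1 + 15.2 + 14.9 + 15.2 + 14.8) / 10 = 14.9300
s̄ = (0.7 + 0.7 + 0.8 + 1.1 + 0.6 + 0.7 + 1.1 + 1.0 + 0.7 + 0.6) / 10 = 0.8000
LCL = X̄̄ − A₃·s̄ = 14.9300 − 1.182 × 0.8000 = 13.9844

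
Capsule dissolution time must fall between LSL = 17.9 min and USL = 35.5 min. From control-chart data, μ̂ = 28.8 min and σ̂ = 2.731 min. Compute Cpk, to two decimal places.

0.82

Cpu = (USL − μ̂) / (3σ̂) = (35.5 − 28.8) / (3 × 2.731) = 0.8178; Cpl = (μ̂ − LSL) / (3σ̂) = (28.8 − 17.9) / (3 × 2.731) = 1.3304; Cpk = min(Cpu, Cpl) = 0.8178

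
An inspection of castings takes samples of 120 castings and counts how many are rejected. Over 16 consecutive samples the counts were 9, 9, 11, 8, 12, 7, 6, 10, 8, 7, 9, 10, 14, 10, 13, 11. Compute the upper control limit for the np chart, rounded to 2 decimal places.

18.55

p̄ = Σdᵢ / (k·n) = 154 / (16 × 120) = 0.08021
UCL = np̄ + 3·√(np̄(1−p̄)) = 9.6250 + 3 × √(9.6250×0.91979) = 9.6250 + 3 × 2.9754 = 18.5512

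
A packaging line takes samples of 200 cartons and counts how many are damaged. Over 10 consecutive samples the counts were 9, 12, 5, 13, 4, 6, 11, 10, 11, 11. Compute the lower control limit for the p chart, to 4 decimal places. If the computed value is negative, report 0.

p̄ = Σdᵢ / (k·n) = 92 / (10 × 200) = 0.04600
LCL = p̄ − 3·√(p̄(1−p̄)/n) = 0.04600 − 3 × 0.01481 = 0.00156

0.0016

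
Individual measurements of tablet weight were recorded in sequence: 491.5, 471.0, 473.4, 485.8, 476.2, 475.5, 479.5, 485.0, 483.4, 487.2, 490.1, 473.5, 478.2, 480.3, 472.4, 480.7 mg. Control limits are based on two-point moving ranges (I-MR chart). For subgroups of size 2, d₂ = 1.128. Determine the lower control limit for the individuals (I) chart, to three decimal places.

X̄ = (491.5 + 471.0 + 473.4 + 485.8 + 476.2 + 475.5 + 479.5 + 485.0 + 483.4 + 487.2 + 490.1 + 473.5 + 478.2 + 480.3 + 472.4 + 480.7) / 16 = 480.2312
Moving ranges: 20.5, 2.4, 12.4, 9.6, 0.7, 4.0, 5.5, 1.6, 3.8, 2.9, 16.6, 4.7, 2.1, 7.9, 8.3; M̄R̄ = 103.0000 / 15 = 6.8667
LCL = X̄ − 3·M̄R̄/d₂ = 480.2312 − 3 × 6.8667 / 1.128 = 461.9688

461.969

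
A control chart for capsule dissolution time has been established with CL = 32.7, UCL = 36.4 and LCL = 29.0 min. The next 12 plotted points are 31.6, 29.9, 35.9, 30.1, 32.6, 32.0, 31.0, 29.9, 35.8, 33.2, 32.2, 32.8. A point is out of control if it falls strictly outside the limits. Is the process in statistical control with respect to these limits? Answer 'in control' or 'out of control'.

in control

All 12 points lie within [29.0, 36.4].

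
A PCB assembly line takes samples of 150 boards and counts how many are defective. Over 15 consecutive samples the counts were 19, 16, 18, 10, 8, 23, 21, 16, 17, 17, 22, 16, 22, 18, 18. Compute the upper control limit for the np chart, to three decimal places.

29.166

p̄ = Σdᵢ / (k·n) = 261 / (15 × 150) = 0.11600
UCL = np̄ + 3·√(np̄(1−p̄)) = 17.4000 + 3 × √(17.4000×0.88400) = 17.4000 + 3 × 3.9219 = 29.1658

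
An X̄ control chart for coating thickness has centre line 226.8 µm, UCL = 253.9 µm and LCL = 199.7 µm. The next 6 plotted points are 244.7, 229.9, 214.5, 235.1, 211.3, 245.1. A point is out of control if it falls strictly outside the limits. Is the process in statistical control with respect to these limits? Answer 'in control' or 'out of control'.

in control

All 6 points lie within [199.7, 253.9].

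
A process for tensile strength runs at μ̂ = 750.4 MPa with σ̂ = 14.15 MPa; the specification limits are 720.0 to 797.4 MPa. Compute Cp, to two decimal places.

0.91

Cp = (USL − LSL) / (6σ̂) = (797.4 − 720.0) / (6 × 14.15) = 77.4000 / 84.9000 = 0.9117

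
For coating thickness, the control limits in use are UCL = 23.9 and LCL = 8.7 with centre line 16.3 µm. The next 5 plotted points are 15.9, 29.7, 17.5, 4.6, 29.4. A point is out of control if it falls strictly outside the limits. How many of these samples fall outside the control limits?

3

Compare each point to [8.7, 23.9]: sample 2 = 29.7 > UCL; sample 4 = 4.6 < LCL; sample 5 = 29.4 > UCL.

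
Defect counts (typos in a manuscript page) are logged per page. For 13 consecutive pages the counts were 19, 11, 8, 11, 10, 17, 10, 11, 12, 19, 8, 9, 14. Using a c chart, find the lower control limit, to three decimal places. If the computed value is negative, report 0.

1.739

c̄ = (19 + 11 + 8 + 11 + 10 + 17 + 10 + 11 + 12 + 19 + 8 + 9 + 14) / 13 = 159 / 13 = 12.2308
LCL = c̄ − 3√c̄ = 12.2308 − 3 × 3.4973 = 1.7390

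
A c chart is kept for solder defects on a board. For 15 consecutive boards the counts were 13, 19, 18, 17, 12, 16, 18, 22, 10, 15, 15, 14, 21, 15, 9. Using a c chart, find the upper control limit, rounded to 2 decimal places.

c̄ = (13 + 19 + 18 + 17 + 12 + 16 + 18 + 22 + 10 + 15 + 15 + 14 + 21 + 15 + 9) / 15 = 234 / 15 = 15.6000
UCL = c̄ + 3√c̄ = 15.6000 + 3 × √15.6000 = 15.6000 + 3 × 3.9497 = 27.4491

27.45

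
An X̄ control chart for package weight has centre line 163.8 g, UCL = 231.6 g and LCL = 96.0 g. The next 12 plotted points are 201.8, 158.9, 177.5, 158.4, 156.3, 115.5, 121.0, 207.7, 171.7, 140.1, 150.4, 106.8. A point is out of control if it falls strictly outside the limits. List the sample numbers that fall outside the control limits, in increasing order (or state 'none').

none

All 12 points lie within [96.0, 231.6].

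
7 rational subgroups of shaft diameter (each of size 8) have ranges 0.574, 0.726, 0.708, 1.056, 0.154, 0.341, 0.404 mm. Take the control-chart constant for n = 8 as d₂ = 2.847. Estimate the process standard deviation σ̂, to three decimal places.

R̄ = (0.574 + 0.726 + 0.708 + 1.056 + 0.154 + 0.341 + 0.404) / 7 = 0.5661
σ̂ = R̄ / d₂ = 0.5661 / 2.847 = 0.1989

0.199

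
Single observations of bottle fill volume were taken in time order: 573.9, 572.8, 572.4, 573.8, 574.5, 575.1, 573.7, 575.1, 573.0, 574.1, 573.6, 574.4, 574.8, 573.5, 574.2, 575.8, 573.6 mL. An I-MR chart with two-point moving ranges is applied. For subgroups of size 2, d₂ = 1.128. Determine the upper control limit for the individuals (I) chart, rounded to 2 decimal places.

X̄ = (573.9 + 572.8 + 572.4 + 573.8 + 574.5 + 575.1 + 573.7 + 575.1 + 573.0 + 574.1 + 573.6 + 574.4 + 574.8 + 573.5 + 574.2 + 575.8 + 573.6) / 17 = 574.0176
Moving ranges: 1.1, 0.4, 1.4, 0.7, 0.6, 1.4, 1.4, 2.1, 1.1, 0.5, 0.8, 0.4, 1.3, 0.7, 1.6, 2.2; M̄R̄ = 17.7000 / 16 = 1.1062
UCL = X̄ + 3·M̄R̄/d₂ = 574.0176 + 3 × 1.1062 / 1.128 = 576.9598

576.96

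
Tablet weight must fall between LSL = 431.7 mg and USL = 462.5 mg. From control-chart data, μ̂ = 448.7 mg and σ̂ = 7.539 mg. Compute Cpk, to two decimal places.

Cpu = (USL − μ̂) / (3σ̂) = (462.5 − 448.7) / (3 × 7.539) = 0.6102; Cpl = (μ̂ − LSL) / (3σ̂) = (448.7 − 431.7) / (3 × 7.539) = 0.7516; Cpk = min(Cpu, Cpl) = 0.6102

0.61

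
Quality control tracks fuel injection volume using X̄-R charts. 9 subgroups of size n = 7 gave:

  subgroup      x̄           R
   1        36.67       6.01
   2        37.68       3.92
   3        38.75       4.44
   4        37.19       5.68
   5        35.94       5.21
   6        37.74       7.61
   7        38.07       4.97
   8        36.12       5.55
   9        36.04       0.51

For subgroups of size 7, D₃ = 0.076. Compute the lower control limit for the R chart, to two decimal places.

R̄ = (6.01 + 3.92 + 4.44 + 5.68 + 5.21 + 7.61 + 4.97 + 5.55 + 0.51) / 9 = 43.9000 / 9 = 4.8778
LCL_R = D₃·R̄ = 0.076 × 4.8778 = 0.3707

0.37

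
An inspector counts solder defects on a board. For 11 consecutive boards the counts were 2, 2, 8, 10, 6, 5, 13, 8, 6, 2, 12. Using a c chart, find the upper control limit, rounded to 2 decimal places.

14.51

c̄ = (2 + 2 + 8 + 10 + 6 + 5 + 13 + 8 + 6 + 2 + 12) / 11 = 74 / 11 = 6.7273
UCL = c̄ + 3√c̄ = 6.7273 + 3 × √6.7273 = 6.7273 + 3 × 2.5937 = 14.5084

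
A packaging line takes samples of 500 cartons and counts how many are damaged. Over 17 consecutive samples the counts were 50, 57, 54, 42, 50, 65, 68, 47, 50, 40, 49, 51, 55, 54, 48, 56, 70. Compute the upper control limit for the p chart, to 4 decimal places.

p̄ = Σdᵢ / (k·n) = 906 / (17 × 500) = 0.10659
UCL = p̄ + 3·√(p̄(1−p̄)/n) = 0.10659 + 3 × √(0.10659×0.89341/500) = 0.10659 + 3 × 0.01380 = 0.14799

0.1480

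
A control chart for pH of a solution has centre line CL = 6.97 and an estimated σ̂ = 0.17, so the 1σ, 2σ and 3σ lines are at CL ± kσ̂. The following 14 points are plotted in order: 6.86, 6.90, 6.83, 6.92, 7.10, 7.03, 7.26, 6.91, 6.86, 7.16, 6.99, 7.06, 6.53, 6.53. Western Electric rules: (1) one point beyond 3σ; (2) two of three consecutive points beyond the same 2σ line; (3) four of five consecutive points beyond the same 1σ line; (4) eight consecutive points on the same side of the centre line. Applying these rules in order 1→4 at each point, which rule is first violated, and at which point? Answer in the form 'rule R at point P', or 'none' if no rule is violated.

Zone of each point (C = within 1σ̂, B = 1σ̂–2σ̂, A = 2σ̂–3σ̂, * = beyond 3σ̂; sign = side of CL): 1:-C, 2:-C, 3:-C, 4:-C, 5:+C, 6:+C, 7:+B, 8:-C, 9:-C, 10:+B, 11:+C, 12:+C, 13:-A, 14:-A
Rule 2 (two of three consecutive points beyond the same 2σ limit) is satisfied at point 14.

rule 2 at point 14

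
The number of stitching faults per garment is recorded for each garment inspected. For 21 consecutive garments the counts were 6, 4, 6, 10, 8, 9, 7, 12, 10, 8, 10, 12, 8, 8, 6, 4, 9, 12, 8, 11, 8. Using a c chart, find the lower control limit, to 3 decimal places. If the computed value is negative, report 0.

0.000

c̄ = (6 + 4 + 6 + 10 + 8 + 9 + 7 + 12 + 10 + 8 + 10 + 12 + 8 + 8 + 6 + 4 + 9 + 12 + 8 + 11 + 8) / 21 = 176 / 21 = 8.3810
LCL = c̄ − 3√c̄ = 8.3810 − 3 × 2.8950 = -0.3040 → 0 (cannot be negative)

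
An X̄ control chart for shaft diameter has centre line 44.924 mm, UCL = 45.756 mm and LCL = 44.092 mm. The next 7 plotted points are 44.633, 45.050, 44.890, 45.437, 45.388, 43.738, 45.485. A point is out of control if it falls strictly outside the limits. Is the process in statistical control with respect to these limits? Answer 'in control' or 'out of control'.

Compare each point to [44.092, 45.756]: sample 6 = 43.738 < LCL.

out of control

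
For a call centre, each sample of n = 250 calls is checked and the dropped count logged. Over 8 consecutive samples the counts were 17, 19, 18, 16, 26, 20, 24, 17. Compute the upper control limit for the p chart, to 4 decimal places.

p̄ = Σdᵢ / (k·n) = 157 / (8 × 250) = 0.07850
UCL = p̄ + 3·√(p̄(1−p̄)/n) = 0.07850 + 3 × √(0.07850×0.92150/250) = 0.07850 + 3 × 0.01701 = 0.12953

0.1295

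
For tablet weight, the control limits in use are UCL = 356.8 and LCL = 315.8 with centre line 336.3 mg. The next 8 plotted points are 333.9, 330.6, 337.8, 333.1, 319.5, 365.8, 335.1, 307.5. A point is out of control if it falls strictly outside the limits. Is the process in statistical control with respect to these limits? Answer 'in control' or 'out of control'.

out of control

Compare each point to [315.8, 356.8]: sample 6 = 365.8 > UCL; sample 8 = 307.5 < LCL.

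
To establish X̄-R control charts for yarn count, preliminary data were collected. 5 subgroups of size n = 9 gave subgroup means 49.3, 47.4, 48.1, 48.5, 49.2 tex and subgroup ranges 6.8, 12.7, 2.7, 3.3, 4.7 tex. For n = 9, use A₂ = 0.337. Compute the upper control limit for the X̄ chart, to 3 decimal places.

X̄̄ = (49.3 + 47.4 + 48.1 + 48.5 + 49.2) / 5 = 242.5000 / 5 = 48.5000
R̄ = (6.8 + 12.7 + 2.7 + 3.3 + 4.7) / 5 = 30.2000 / 5 = 6.0400
UCL = X̄̄ + A₂·R̄ = 48.5000 + 0.337 × 6.0400 = 50.5355

50.535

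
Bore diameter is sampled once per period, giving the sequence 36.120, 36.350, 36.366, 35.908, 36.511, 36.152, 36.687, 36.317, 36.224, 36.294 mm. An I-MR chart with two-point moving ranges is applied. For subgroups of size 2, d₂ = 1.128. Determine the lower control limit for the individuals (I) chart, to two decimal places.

35.48

X̄ = (36.120 + 36.350 + 36.366 + 35.908 + 36.511 + 36.152 + 36.687 + 36.317 + 36.224 + 36.294) / 10 = 36.2929
Moving ranges: 0.230, 0.016, 0.458, 0.603, 0.359, 0.535, 0.370, 0.093, 0.070; M̄R̄ = 2.7340 / 9 = 0.3038
LCL = X̄ − 3·M̄R̄/d₂ = 36.2929 − 3 × 0.3038 / 1.128 = 35.4850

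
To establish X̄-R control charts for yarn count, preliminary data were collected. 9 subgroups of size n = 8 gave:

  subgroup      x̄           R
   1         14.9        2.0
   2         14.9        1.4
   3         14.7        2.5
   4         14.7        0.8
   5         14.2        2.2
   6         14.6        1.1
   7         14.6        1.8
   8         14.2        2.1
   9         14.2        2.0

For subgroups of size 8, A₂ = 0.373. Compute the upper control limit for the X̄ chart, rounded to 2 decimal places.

15.21

X̄̄ = (14.9 + 14.9 + 14.7 + 14.7 + 14.2 + 14.6 + 14.6 + 14.2 + 14.2) / 9 = 131.0000 / 9 = 14.5556
R̄ = (2.0 + 1.4 + 2.5 + 0.8 + 2.2 + 1.1 + 1.8 + 2.1 + 2.0) / 9 = 15.9000 / 9 = 1.7667
UCL = X̄̄ + A₂·R̄ = 14.5556 + 0.373 × 1.7667 = 15.2145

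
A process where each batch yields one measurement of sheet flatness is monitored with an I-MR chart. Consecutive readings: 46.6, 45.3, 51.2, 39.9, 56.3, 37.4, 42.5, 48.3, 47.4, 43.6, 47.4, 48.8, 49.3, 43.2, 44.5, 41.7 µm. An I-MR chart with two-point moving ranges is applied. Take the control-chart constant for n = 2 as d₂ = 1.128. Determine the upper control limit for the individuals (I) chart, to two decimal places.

X̄ = (46.6 + 45.3 + 51.2 + 39.9 + 56.3 + 37.4 + 42.5 + 48.3 + 47.4 + 43.6 + 47.4 + 48.8 + 49.3 + 43.2 + 44.5 + 41.7) / 16 = 45.8375
Moving ranges: 1.3, 5.9, 11.3, 16.4, 18.9, 5.1, 5.8, 0.9, 3.8, 3.8, 1.4, 0.5, 6.1, 1.3, 2.8; M̄R̄ = 85.3000 / 15 = 5.6867
UCL = X̄ + 3·M̄R̄/d₂ = 45.8375 + 3 × 5.6867 / 1.128 = 60.9616

60.96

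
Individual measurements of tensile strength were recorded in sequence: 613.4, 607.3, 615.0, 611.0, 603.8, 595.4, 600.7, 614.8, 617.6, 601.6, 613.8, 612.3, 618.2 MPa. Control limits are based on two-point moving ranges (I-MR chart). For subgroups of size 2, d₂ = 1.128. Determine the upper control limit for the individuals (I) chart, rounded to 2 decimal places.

X̄ = (613.4 + 607.3 + 615.0 + 611.0 + 603.8 + 595.4 + 600.7 + 614.8 + 617.6 + 601.6 + 613.8 + 612.3 + 618.2) / 13 = 609.6077
Moving ranges: 6.1, 7.7, 4.0, 7.2, 8.4, 5.3, 14.1, 2.8, 16.0, 12.2, 1.5, 5.9; M̄R̄ = 91.2000 / 12 = 7.6000
UCL = X̄ + 3·M̄R̄/d₂ = 609.6077 + 3 × 7.6000 / 1.128 = 629.8205

629.82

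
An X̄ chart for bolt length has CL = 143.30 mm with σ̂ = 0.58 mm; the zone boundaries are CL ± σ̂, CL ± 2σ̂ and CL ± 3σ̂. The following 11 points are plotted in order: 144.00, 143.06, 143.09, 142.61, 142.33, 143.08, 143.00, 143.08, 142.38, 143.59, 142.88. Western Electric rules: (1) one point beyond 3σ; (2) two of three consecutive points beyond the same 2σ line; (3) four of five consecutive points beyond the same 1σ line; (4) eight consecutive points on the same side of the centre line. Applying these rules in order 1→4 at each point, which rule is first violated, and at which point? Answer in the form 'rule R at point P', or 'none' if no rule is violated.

Zone of each point (C = within 1σ̂, B = 1σ̂–2σ̂, A = 2σ̂–3σ̂, * = beyond 3σ̂; sign = side of CL): 1:+B, 2:-C, 3:-C, 4:-B, 5:-B, 6:-C, 7:-C, 8:-C, 9:-B, 10:+C, 11:-C
Rule 4 (eight consecutive points on the same side of the centre line) is satisfied at point 9.

rule 4 at point 9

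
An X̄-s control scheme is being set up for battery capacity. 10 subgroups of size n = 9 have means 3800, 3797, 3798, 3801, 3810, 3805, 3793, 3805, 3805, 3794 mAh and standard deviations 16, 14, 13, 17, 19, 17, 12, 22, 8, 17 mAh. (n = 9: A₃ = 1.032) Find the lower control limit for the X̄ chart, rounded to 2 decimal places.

3784.80

X̄̄ = (3800 + 3797 + 3798 + 3801 + 3810 + 3805 + 3793 + 3805 + 3805 + 3794) / 10 = 3800.8000
s̄ = (16 + 14 + 13 + 17 + 19 + 17 + 12 + 22 + 8 + 17) / 10 = 15.5000
LCL = X̄̄ − A₃·s̄ = 3800.8000 − 1.032 × 15.5000 = 3784.8040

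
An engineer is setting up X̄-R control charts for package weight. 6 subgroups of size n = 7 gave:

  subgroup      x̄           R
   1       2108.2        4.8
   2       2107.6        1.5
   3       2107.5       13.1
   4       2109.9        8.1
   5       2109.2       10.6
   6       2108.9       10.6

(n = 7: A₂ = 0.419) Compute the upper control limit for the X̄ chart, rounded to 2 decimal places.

X̄̄ = (2108.2 + 2107.6 + 2107.5 + 2109.9 + 2109.2 + 2108.9) / 6 = 12651.3000 / 6 = 2108.5500
R̄ = (4.8 + 1.5 + 13.1 + 8.1 + 10.6 + 10.6) / 6 = 48.7000 / 6 = 8.1167
UCL = X̄̄ + A₂·R̄ = 2108.5500 + 0.419 × 8.1167 = 2111.9509

2111.95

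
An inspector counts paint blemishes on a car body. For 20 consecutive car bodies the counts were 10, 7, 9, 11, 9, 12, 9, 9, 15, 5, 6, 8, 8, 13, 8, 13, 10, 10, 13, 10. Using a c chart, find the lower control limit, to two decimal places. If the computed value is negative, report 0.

0.38

c̄ = (10 + 7 + 9 + 11 + 9 + 12 + 9 + 9 + 15 + 5 + 6 + 8 + 8 + 13 + 8 + 13 + 10 + 10 + 13 + 10) / 20 = 195 / 20 = 9.7500
LCL = c̄ − 3√c̄ = 9.7500 − 3 × 3.1225 = 0.3825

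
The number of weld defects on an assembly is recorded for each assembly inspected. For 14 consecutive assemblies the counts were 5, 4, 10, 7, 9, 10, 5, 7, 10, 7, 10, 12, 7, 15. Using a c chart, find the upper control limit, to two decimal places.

c̄ = (5 + 4 + 10 + 7 + 9 + 10 + 5 + 7 + 10 + 7 + 10 + 12 + 7 + 15) / 14 = 118 / 14 = 8.4286
UCL = c̄ + 3√c̄ = 8.4286 + 3 × √8.4286 = 8.4286 + 3 × 2.9032 = 17.1382

17.14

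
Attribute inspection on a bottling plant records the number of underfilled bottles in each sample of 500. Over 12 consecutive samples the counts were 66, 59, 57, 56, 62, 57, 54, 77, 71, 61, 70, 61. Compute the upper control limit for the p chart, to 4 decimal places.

p̄ = Σdᵢ / (k·n) = 751 / (12 × 500) = 0.12517
UCL = p̄ + 3·√(p̄(1−p̄)/n) = 0.12517 + 3 × √(0.12517×0.87483/500) = 0.12517 + 3 × 0.01480 = 0.16956

0.1696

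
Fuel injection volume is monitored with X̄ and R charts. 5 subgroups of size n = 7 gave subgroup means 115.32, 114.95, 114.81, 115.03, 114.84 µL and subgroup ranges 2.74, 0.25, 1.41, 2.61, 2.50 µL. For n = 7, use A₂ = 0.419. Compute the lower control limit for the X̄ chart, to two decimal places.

114.19

X̄̄ = (115.32 + 114.95 + 114.81 + 115.03 + 114.84) / 5 = 574.9500 / 5 = 114.9900
R̄ = (2.74 + 0.25 + 1.41 + 2.61 + 2.50) / 5 = 9.5100 / 5 = 1.9020
LCL = X̄̄ − A₂·R̄ = 114.9900 − 0.419 × 1.9020 = 114.1931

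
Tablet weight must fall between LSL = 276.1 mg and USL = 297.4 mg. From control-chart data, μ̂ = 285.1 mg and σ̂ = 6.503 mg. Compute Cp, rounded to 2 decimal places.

Cp = (USL − LSL) / (6σ̂) = (297.4 − 276.1) / (6 × 6.503) = 21.3000 / 39.0180 = 0.5459

0.55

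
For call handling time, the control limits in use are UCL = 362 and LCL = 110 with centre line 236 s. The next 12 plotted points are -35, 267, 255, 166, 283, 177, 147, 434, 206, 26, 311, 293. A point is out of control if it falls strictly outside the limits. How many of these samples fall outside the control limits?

Compare each point to [110, 362]: sample 1 = -35 < LCL; sample 8 = 434 > UCL; sample 10 = 26 < LCL.

3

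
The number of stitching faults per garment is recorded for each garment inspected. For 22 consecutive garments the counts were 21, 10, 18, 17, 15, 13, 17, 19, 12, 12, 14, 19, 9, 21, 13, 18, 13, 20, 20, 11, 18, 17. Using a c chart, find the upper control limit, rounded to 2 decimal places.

27.69

c̄ = (21 + 10 + 18 + 17 + 15 + 13 + 17 + 19 + 12 + 12 + 14 + 19 + 9 + 21 + 13 + 18 + 13 + 20 + 20 + 11 + 18 + 17) / 22 = 347 / 22 = 15.7727
UCL = c̄ + 3√c̄ = 15.7727 + 3 × √15.7727 = 15.7727 + 3 × 3.9715 = 27.6872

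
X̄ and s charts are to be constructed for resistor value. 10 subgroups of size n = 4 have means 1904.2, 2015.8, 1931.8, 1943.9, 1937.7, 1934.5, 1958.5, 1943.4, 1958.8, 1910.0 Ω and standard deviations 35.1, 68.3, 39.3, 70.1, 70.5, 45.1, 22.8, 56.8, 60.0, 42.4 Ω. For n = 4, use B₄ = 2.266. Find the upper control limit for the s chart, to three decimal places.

115.657

s̄ = (35.1 + 68.3 + 39.3 + 70.1 + 70.5 + 45.1 + 22.8 + 56.8 + 60.0 + 42.4) / 10 = 51.0400
UCL_s = B₄·s̄ = 2.266 × 51.0400 = 115.6566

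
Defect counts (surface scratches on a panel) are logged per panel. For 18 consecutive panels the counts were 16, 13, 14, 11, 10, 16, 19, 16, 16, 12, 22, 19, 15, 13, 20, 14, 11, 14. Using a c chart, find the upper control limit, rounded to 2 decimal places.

c̄ = (16 + 13 + 14 + 11 + 10 + 16 + 19 + 16 + 16 + 12 + 22 + 19 + 15 + 13 + 20 + 14 + 11 + 14) / 18 = 271 / 18 = 15.0556
UCL = c̄ + 3√c̄ = 15.0556 + 3 × √15.0556 = 15.0556 + 3 × 3.8801 = 26.6960

26.70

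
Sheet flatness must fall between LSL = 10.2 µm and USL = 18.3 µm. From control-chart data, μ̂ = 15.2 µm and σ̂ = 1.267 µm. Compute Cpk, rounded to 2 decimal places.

Cpu = (USL − μ̂) / (3σ̂) = (18.3 − 15.2) / (3 × 1.267) = 0.8156; Cpl = (μ̂ − LSL) / (3σ̂) = (15.2 − 10.2) / (3 × 1.267) = 1.3154; Cpk = min(Cpu, Cpl) = 0.8156

0.82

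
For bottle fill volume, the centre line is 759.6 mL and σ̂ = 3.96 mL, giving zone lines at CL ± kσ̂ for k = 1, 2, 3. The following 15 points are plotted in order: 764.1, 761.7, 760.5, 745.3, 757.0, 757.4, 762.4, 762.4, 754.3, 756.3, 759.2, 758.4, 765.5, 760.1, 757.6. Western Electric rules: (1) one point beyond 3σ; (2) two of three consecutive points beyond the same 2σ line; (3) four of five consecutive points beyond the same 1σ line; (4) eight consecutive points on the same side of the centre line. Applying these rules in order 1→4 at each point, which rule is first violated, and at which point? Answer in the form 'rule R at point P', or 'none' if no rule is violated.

Zone of each point (C = within 1σ̂, B = 1σ̂–2σ̂, A = 2σ̂–3σ̂, * = beyond 3σ̂; sign = side of CL): 1:+B, 2:+C, 3:+C, 4:-*, 5:-C, 6:-C, 7:+C, 8:+C, 9:-B, 10:-C, 11:-C, 12:-C, 13:+B, 14:+C, 15:-C
Rule 1 (one point beyond the 3σ limits) is satisfied at point 4.

rule 1 at point 4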